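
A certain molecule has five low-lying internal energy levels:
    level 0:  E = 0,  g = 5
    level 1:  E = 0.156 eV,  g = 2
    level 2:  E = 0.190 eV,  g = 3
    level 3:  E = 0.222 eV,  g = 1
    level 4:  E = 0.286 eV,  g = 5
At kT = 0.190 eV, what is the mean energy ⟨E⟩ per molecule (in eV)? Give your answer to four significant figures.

0.08726 eV

Eᵢ/kT = 0, 0.821053, 1.00000, 1.16842, 1.50526.
Z = Σ gᵢe^(−Eᵢ/kT) = 5·e^(−0) + 2·e^(−0.821053) + 3·e^(−1.00000) + 1·e^(−1.16842) + 5·e^(−1.50526) = 5.00000 + 0.879936 + 1.10364 + 0.310858 + 1.10980 = 8.40423.
⟨E⟩ = Σ Eᵢ gᵢe^(−Eᵢ/kT) / Z = (0·5.00000 + 0.156·0.879936 + 0.190·1.10364 + 0.222·0.310858 + 0.286·1.10980) / 8.40423 = 0.08726 eV.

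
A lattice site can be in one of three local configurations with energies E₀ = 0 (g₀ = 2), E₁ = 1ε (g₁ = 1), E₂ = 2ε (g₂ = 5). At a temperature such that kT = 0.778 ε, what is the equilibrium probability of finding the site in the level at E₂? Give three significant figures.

Eᵢ/kT = 0, 1.2853, 2.5707.
Z = Σ gᵢe^(−Eᵢ/kT) = 2·e^(−0) + 1·e^(−1.2853) + 5·e^(−2.5707) = 2.0000 + 0.27657 + 0.38241 = 2.6590.
P₂ = g₂ e^(−E₂/kT) / Z = 0.38241/2.6590 = 0.144.

0.144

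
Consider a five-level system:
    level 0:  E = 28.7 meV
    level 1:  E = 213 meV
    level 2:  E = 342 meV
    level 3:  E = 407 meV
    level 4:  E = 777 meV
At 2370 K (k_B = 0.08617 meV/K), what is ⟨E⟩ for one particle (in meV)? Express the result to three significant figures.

k_BT = 0.08617 × 2370 K = 204.22 meV.
Eᵢ/kT = 0.14053, 1.0430, 1.6747, 1.9929, 3.8047.
Z = Σ e^(−Eᵢ/kT) = e^(−0.14053) + e^(−1.0430) + e^(−1.6747) + e^(−1.9929) + e^(−3.8047) = 0.86890 + 0.35240 + 0.18736 + 0.13630 + 0.022266 = 1.5672.
⟨E⟩ = Σ Eᵢ e^(−Eᵢ/kT) / Z = (28.7·0.86890 + 213·0.35240 + 342·0.18736 + 407·0.13630 + 777·0.022266) / 1.5672 = 151 meV.

151 meV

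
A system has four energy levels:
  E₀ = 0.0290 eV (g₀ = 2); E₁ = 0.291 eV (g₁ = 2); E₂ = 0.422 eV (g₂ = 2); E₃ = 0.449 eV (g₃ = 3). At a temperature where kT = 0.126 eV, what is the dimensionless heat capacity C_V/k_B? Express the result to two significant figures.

1.1

Eᵢ/kT = 0.2302, 2.310, 3.349, 3.563.
Z = Σ gᵢe^(−Eᵢ/kT) = 2·e^(−0.2302) + 2·e^(−2.310) + 2·e^(−3.349) + 3·e^(−3.563) = 1.589 + 0.1985 + 0.07024 + 0.08506 = 1.943.
⟨E⟩ = 0.08836 eV, ⟨E²⟩ = 0.02460 eV².
C_V/k_B = (⟨E²⟩ − ⟨E⟩²)/(kT)² = (0.02460 − 0.007807)/0.01588 = 1.1.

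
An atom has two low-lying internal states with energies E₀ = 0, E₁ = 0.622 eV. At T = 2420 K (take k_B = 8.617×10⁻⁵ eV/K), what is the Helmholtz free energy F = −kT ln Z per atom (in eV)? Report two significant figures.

k_BT = 8.617×10⁻⁵ × 2420 K = 0.2085 eV.
Eᵢ/kT = 0, 2.983.
Z = Σ e^(−Eᵢ/kT) = e^(−0) + e^(−2.983) = 1.000 + 0.05064 = 1.051.
F = −kT ln Z = −0.2085 × ln(1.051) = −0.2085 × 0.04974 = -0.010 eV.

-0.010 eV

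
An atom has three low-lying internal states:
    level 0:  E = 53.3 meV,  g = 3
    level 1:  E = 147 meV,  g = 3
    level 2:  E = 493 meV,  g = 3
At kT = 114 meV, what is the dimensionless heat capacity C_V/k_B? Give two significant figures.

0.33

Eᵢ/kT = 0.4675, 1.289, 4.325.
Z = Σ gᵢe^(−Eᵢ/kT) = 3·e^(−0.4675) + 3·e^(−1.289) + 3·e^(−4.325) = 1.880 + 0.8266 + 0.03970 = 2.746.
⟨E⟩ = 87.87 meV, ⟨E²⟩ = 11960 meV².
C_V/k_B = (⟨E²⟩ − ⟨E⟩²)/(kT)² = (11960 − 7721)/13000 = 0.33.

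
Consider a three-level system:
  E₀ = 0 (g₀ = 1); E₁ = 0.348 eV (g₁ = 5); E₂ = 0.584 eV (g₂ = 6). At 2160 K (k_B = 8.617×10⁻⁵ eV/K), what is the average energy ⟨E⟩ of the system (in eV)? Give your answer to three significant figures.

0.207 eV

k_BT = 8.617×10⁻⁵ × 2160 K = 0.18613 eV.
Eᵢ/kT = 0, 1.8697, 3.1376.
Z = Σ gᵢe^(−Eᵢ/kT) = 1·e^(−0) + 5·e^(−1.8697) + 6·e^(−3.1376) = 1.0000 + 0.77085 + 0.26032 = 2.0312.
⟨E⟩ = Σ Eᵢ gᵢe^(−Eᵢ/kT) / Z = (0·1.0000 + 0.348·0.77085 + 0.584·0.26032) / 2.0312 = 0.207 eV.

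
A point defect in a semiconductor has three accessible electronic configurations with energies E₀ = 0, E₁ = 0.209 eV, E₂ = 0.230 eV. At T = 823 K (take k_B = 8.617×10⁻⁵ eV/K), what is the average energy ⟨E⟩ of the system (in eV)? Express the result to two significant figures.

0.018 eV

k_BT = 8.617×10⁻⁵ × 823 K = 0.07092 eV.
Eᵢ/kT = 0, 2.947, 3.243.
Z = Σ e^(−Eᵢ/kT) = e^(−0) + e^(−2.947) + e^(−3.243) = 1.000 + 0.05250 + 0.03905 = 1.092.
⟨E⟩ = Σ Eᵢ e^(−Eᵢ/kT) / Z = (0·1.000 + 0.209·0.05250 + 0.230·0.03905) / 1.092 = 0.018 eV.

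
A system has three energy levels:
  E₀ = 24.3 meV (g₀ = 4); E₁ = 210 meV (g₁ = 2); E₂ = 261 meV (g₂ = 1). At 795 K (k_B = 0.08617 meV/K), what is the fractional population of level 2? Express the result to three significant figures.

0.00758

k_BT = 0.08617 × 795 K = 68.505 meV.
Eᵢ/kT = 0.35472, 3.0655, 3.8099.
Z = Σ gᵢe^(−Eᵢ/kT) = 4·e^(−0.35472) + 2·e^(−3.0655) + 1·e^(−3.8099) = 2.8055 + 0.093261 + 0.022150 = 2.9209.
P₂ = g₂ e^(−E₂/kT) / Z = 0.022150/2.9209 = 0.00758.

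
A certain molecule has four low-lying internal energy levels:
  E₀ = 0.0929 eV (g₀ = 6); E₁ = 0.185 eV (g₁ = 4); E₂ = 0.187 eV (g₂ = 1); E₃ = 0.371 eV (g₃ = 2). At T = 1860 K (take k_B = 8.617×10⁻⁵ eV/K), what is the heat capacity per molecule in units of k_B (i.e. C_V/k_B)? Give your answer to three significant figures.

k_BT = 8.617×10⁻⁵ × 1860 K = 0.16028 eV.
Eᵢ/kT = 0.57961, 1.1542, 1.1667, 2.3147.
Z = Σ gᵢe^(−Eᵢ/kT) = 6·e^(−0.57961) + 4·e^(−1.1542) + 1·e^(−1.1667) + 2·e^(−2.3147) = 3.3607 + 1.2612 + 0.31139 + 0.19759 = 5.1309.
⟨E⟩ = 0.13196 eV, ⟨E²⟩ = 0.021488 eV².
C_V/k_B = (⟨E²⟩ − ⟨E⟩²)/(kT)² = (0.021488 − 0.017413)/0.025690 = 0.159.

0.159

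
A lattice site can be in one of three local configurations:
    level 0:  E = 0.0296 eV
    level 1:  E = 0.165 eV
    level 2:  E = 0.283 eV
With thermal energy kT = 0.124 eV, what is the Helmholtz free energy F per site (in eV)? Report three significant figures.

-0.0178 eV

Eᵢ/kT = 0.23871, 1.3306, 2.2823.
Z = Σ e^(−Eᵢ/kT) = e^(−0.23871) + e^(−1.3306) + e^(−2.2823) = 0.78764 + 0.26432 + 0.10205 = 1.1540.
F = −kT ln Z = −0.124 × ln(1.1540) = −0.124 × 0.14323 = -0.0178 eV.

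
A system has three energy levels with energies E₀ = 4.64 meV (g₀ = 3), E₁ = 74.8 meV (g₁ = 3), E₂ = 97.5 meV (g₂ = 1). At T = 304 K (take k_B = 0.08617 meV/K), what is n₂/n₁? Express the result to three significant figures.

k_BT = 0.08617 × 304 K = 26.196 meV.
n₂/n₁ = (g₂/g₁) exp[−(E₂−E₁)/kT] = (1/3) × exp(−(22.7 meV)/(26.196 meV)) = (1/3) × exp(-0.86654) = 0.140.

0.140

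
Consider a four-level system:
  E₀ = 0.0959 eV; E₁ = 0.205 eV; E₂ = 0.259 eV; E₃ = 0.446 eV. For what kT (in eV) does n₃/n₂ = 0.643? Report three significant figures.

n₃/n₂ = exp[−(E₃−E₂)/kT] = 0.643.
⇒ (E₃−E₂)/kT = ln(1/0.643) = ln(1.5552) = 0.44160.
kT = 0.187 eV / 0.44160 = 0.423 eV.

0.423 eV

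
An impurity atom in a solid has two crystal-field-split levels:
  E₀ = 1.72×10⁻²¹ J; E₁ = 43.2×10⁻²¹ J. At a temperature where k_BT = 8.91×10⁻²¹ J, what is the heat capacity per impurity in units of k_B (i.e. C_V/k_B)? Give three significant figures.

Eᵢ/kT = 0.19304, 4.8485.
Z = Σ e^(−Eᵢ/kT) = e^(−0.19304) + e^(−4.8485) = 0.82445 + 0.0078401 = 0.83229.
⟨E⟩ = 2.1107, ⟨E²⟩ = 20.510.
C_V/k_B = (⟨E²⟩ − ⟨E⟩²)/(kT)² = (20.510 − 4.4551)/79.388 = 0.202.

0.202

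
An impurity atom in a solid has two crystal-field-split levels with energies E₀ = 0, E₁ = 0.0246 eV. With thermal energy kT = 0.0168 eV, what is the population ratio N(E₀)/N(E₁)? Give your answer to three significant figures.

n₀/n₁ = exp[−(E₀−E₁)/kT] = exp(−(-0.0246 eV)/(0.0168 eV)) = exp(1.4643) = 4.32.

4.32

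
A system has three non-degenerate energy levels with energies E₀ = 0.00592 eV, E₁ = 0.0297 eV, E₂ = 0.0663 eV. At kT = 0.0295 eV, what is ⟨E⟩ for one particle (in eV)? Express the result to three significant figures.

Eᵢ/kT = 0.20068, 1.0068, 2.2475.
Z = Σ e^(−Eᵢ/kT) = e^(−0.20068) + e^(−1.0068) + e^(−2.2475) = 0.81817 + 0.36539 + 0.10566 = 1.2892.
⟨E⟩ = Σ Eᵢ e^(−Eᵢ/kT) / Z = (0.00592·0.81817 + 0.0297·0.36539 + 0.0663·0.10566) / 1.2892 = 0.0176 eV.

0.0176 eV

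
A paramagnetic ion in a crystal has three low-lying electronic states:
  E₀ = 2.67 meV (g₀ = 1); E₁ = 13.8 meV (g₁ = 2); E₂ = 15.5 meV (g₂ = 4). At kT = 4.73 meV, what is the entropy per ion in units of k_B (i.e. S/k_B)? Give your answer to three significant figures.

Eᵢ/kT = 0.56448, 2.9175, 3.2770.
Z = Σ gᵢe^(−Eᵢ/kT) = 1·e^(−0.56448) + 2·e^(−2.9175) + 4·e^(−3.2770) = 0.56866 + 0.10814 + 0.15097 = 0.82777.
⟨E⟩ = Σ EᵢPᵢ = 6.4640 meV.
S/k_B = ln Z + ⟨E⟩/kT = ln(0.82777) + 6.4640/4.73 = -0.18902 + 1.3666 = 1.18.

1.18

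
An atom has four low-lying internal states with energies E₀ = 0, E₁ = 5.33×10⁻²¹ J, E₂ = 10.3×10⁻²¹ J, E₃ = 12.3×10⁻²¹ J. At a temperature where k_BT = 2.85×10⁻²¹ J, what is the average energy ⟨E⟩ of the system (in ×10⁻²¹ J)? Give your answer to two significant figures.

Eᵢ/kT = 0, 1.870, 3.614, 4.316.
Z = Σ e^(−Eᵢ/kT) = e^(−0) + e^(−1.870) + e^(−3.614) + e^(−4.316) = 1.000 + 0.1541 + 0.02694 + 0.01335 = 1.194.
⟨E⟩ = Σ Eᵢ e^(−Eᵢ/kT) / Z = (0·1.000 + 5.33·0.1541 + 10.3·0.02694 + 12.3·0.01335) / 1.194 = 1.1 ×10⁻²¹ J.

1.1 ×10⁻²¹ J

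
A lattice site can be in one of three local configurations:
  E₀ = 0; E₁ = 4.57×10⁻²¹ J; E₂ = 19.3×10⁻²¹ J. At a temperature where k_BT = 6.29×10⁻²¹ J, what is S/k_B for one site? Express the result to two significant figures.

0.75

Eᵢ/kT = 0, 0.7266, 3.068.
Z = Σ e^(−Eᵢ/kT) = e^(−0) + e^(−0.7266) + e^(−3.068) = 1.000 + 0.4836 + 0.04651 = 1.530.
⟨E⟩ = Σ EᵢPᵢ = 2.031 ×10⁻²¹ J.
S/k_B = ln Z + ⟨E⟩/kT = ln(1.530) + 2.031/6.29 = 0.4253 + 0.3229 = 0.75.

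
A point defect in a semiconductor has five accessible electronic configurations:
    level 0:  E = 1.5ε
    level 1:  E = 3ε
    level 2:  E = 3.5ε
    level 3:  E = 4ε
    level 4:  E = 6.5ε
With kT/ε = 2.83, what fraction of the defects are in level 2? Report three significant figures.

Eᵢ/kT = 0.53004, 1.0601, 1.2367, 1.4134, 2.2968.
Z = Σ e^(−Eᵢ/kT) = e^(−0.53004) + e^(−1.0601) + e^(−1.2367) + e^(−1.4134) + e^(−2.2968) = 0.58858 + 0.34642 + 0.29034 + 0.24331 + 0.10058 = 1.5692.
P₂ = e^(−E₂/kT) / Z = 0.29034/1.5692 = 0.185.

0.185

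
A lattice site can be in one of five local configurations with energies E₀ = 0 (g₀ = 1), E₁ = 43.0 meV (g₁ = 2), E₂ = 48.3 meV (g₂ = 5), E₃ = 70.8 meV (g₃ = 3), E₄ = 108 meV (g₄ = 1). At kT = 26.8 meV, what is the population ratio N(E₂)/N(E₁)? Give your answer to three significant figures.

n₂/n₁ = (g₂/g₁) exp[−(E₂−E₁)/kT] = (5/2) × exp(−(5.3 meV)/(26.8 meV)) = (5/2) × exp(-0.19776) = 2.05.

2.05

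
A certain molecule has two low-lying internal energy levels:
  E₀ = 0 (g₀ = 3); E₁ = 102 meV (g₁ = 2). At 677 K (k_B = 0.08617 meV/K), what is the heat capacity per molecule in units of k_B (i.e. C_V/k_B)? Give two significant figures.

k_BT = 0.08617 × 677 K = 58.34 meV.
Eᵢ/kT = 0, 1.748.
Z = Σ gᵢe^(−Eᵢ/kT) = 3·e^(−0) + 2·e^(−1.748) = 3.000 + 0.3482 = 3.348.
⟨E⟩ = 10.61 meV, ⟨E²⟩ = 1082 meV².
C_V/k_B = (⟨E²⟩ − ⟨E⟩²)/(kT)² = (1082 − 112.6)/3404 = 0.28.

0.28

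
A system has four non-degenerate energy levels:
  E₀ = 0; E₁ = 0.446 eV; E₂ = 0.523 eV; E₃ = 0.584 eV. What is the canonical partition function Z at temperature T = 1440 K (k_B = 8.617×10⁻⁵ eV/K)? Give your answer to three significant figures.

Z = 1.05

k_BT = 8.617×10⁻⁵ × 1440 K = 0.12408 eV.
Eᵢ/kT = 0, 3.5945, 4.2150, 4.7066.
Z = Σ e^(−Eᵢ/kT) = e^(−0) + e^(−3.5945) + e^(−4.2150) + e^(−4.7066) = 1.0000 + 0.027474 + 0.014772 + 0.0090354 = 1.0513.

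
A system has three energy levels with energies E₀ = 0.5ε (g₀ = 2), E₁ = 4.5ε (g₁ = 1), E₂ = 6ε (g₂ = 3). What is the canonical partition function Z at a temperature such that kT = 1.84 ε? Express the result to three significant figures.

Eᵢ/kT = 0.27174, 2.4457, 3.2609.
Z = Σ gᵢe^(−Eᵢ/kT) = 2·e^(−0.27174) + 1·e^(−2.4457) + 3·e^(−3.2609) = 1.5241 + 0.086665 + 0.11506 = 1.7258.

Z = 1.73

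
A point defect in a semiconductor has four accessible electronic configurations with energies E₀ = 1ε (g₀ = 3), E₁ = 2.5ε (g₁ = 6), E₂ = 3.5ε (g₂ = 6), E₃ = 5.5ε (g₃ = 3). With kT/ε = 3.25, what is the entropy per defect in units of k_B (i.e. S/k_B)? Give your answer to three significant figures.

2.81

Eᵢ/kT = 0.30769, 0.76923, 1.0769, 1.6923.
Z = Σ gᵢe^(−Eᵢ/kT) = 3·e^(−0.30769) + 6·e^(−0.76923) + 6·e^(−1.0769) + 3·e^(−1.6923) = 2.2054 + 2.7802 + 2.0439 + 0.55229 = 7.5818.
⟨E⟩ = Σ EᵢPᵢ = 2.5518 ε.
S/k_B = ln Z + ⟨E⟩/kT = ln(7.5818) + 2.5518/3.25 = 2.0258 + 0.78517 = 2.81.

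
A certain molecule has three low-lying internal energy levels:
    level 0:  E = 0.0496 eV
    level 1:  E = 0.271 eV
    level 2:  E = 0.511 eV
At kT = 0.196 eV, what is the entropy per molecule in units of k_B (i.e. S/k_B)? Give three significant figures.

Eᵢ/kT = 0.25306, 1.3827, 2.6071.
Z = Σ e^(−Eᵢ/kT) = e^(−0.25306) + e^(−1.3827) + e^(−2.6071) = 0.77642 + 0.25090 + 0.073748 = 1.1011.
⟨E⟩ = Σ EᵢPᵢ = 0.13095 eV.
S/k_B = ln Z + ⟨E⟩/kT = ln(1.1011) + 0.13095/0.196 = 0.096310 + 0.66811 = 0.764.

0.764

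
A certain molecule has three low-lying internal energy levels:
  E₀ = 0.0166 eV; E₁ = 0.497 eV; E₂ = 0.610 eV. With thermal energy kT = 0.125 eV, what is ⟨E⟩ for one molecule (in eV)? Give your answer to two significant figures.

0.032 eV

Eᵢ/kT = 0.1328, 3.976, 4.880.
Z = Σ e^(−Eᵢ/kT) = e^(−0.1328) + e^(−3.976) + e^(−4.880) = 0.8756 + 0.01876 + 0.007597 = 0.9020.
⟨E⟩ = Σ Eᵢ e^(−Eᵢ/kT) / Z = (0.0166·0.8756 + 0.497·0.01876 + 0.610·0.007597) / 0.9020 = 0.032 eV.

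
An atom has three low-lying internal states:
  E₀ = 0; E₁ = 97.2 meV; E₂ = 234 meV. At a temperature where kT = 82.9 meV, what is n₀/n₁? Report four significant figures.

n₀/n₁ = exp[−(E₀−E₁)/kT] = exp(−(-97.2 meV)/(82.9 meV)) = exp(1.17250) = 3.230.

3.230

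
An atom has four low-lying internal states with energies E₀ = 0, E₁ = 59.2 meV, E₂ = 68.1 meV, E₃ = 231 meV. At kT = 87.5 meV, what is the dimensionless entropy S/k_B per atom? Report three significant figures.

1.15

Eᵢ/kT = 0, 0.67657, 0.77829, 2.6400.
Z = Σ e^(−Eᵢ/kT) = e^(−0) + e^(−0.67657) + e^(−0.77829) + e^(−2.6400) = 1.0000 + 0.50836 + 0.45919 + 0.071361 = 2.0389.
⟨E⟩ = Σ EᵢPᵢ = 38.182 meV.
S/k_B = ln Z + ⟨E⟩/kT = ln(2.0389) + 38.182/87.5 = 0.71241 + 0.43637 = 1.15.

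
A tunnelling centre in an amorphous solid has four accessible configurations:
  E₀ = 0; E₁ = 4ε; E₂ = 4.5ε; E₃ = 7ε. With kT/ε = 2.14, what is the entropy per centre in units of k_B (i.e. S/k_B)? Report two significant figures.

0.78

Eᵢ/kT = 0, 1.869, 2.103, 3.271.
Z = Σ e^(−Eᵢ/kT) = e^(−0) + e^(−1.869) + e^(−2.103) + e^(−3.271) = 1.000 + 0.1543 + 0.1221 + 0.03797 = 1.314.
⟨E⟩ = Σ EᵢPᵢ = 1.090 ε.
S/k_B = ln Z + ⟨E⟩/kT = ln(1.314) + 1.090/2.14 = 0.2731 + 0.5093 = 0.78.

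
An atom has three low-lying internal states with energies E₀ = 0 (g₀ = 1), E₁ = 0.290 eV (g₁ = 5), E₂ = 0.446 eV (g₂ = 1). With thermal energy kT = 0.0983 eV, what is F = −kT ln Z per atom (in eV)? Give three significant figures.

-0.0237 eV

Eᵢ/kT = 0, 2.9502, 4.5371.
Z = Σ gᵢe^(−Eᵢ/kT) = 1·e^(−0) + 5·e^(−2.9502) + 1·e^(−4.5371) = 1.0000 + 0.26165 + 0.010704 = 1.2724.
F = −kT ln Z = −0.0983 × ln(1.2724) = −0.0983 × 0.24090 = -0.0237 eV.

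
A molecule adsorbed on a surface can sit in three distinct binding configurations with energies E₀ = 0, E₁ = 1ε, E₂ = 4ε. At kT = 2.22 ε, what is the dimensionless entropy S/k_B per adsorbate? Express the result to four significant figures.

Eᵢ/kT = 0, 0.450450, 1.80180.
Z = Σ e^(−Eᵢ/kT) = e^(−0) + e^(−0.450450) + e^(−1.80180) = 1.00000 + 0.637341 + 0.165002 = 1.80234.
⟨E⟩ = Σ EᵢPᵢ = 0.719814 ε.
S/k_B = ln Z + ⟨E⟩/kT = ln(1.80234) + 0.719814/2.22 = 0.589086 + 0.324241 = 0.9133.

0.9133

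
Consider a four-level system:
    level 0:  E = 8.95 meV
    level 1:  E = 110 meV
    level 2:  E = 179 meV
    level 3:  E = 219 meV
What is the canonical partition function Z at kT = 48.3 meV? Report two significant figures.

Eᵢ/kT = 0.1853, 2.277, 3.706, 4.534.
Z = Σ e^(−Eᵢ/kT) = e^(−0.1853) + e^(−2.277) + e^(−3.706) + e^(−4.534) = 0.8309 + 0.1026 + 0.02458 + 0.01074 = 0.9688.

Z = 0.97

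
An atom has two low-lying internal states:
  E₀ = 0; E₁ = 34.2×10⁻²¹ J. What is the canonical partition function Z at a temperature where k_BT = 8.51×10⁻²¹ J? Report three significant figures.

Eᵢ/kT = 0, 4.0188.
Z = Σ e^(−Eᵢ/kT) = e^(−0) + e^(−4.0188) = 1.0000 + 0.017975 = 1.0180.

Z = 1.02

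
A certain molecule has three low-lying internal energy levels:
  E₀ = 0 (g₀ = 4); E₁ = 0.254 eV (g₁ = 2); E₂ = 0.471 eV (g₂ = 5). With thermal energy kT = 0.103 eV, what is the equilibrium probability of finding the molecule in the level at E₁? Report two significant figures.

0.040

Eᵢ/kT = 0, 2.466, 4.573.
Z = Σ gᵢe^(−Eᵢ/kT) = 4·e^(−0) + 2·e^(−2.466) + 5·e^(−4.573) = 4.000 + 0.1698 + 0.05163 = 4.221.
P₁ = g₁ e^(−E₁/kT) / Z = 0.1698/4.221 = 0.040.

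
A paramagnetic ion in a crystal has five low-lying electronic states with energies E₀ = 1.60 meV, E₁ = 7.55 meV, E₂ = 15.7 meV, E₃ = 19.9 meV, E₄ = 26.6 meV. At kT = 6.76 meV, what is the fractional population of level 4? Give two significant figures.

Eᵢ/kT = 0.2367, 1.117, 2.322, 2.944, 3.935.
Z = Σ e^(−Eᵢ/kT) = e^(−0.2367) + e^(−1.117) + e^(−2.322) + e^(−2.944) + e^(−3.935) = 0.7892 + 0.3273 + 0.09808 + 0.05265 + 0.01955 = 1.287.
P₄ = e^(−E₄/kT) / Z = 0.01955/1.287 = 0.015.

0.015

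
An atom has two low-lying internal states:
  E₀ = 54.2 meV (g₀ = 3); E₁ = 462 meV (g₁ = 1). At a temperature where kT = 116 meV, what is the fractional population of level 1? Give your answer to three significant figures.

0.00981

Eᵢ/kT = 0.46724, 3.9828.
Z = Σ gᵢe^(−Eᵢ/kT) = 3·e^(−0.46724) + 1·e^(−3.9828) = 1.8802 + 0.018633 = 1.8988.
P₁ = g₁ e^(−E₁/kT) / Z = 0.018633/1.8988 = 0.00981.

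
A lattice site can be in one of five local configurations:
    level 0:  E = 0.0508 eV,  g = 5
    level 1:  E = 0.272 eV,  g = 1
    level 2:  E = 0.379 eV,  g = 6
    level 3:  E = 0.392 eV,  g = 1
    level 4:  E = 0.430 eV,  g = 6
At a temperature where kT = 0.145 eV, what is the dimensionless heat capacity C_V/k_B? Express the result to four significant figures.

Eᵢ/kT = 0.350345, 1.87586, 2.61379, 2.70345, 2.96552.
Z = Σ gᵢe^(−Eᵢ/kT) = 5·e^(−0.350345) + 1·e^(−1.87586) + 6·e^(−2.61379) + 1·e^(−2.70345) + 6·e^(−2.96552) = 3.52223 + 0.153223 + 0.439538 + 0.0669741 + 0.309202 = 4.49117.
⟨E⟩ = 0.121661 eV, ⟨E²⟩ = 0.0336269 eV².
C_V/k_B = (⟨E²⟩ − ⟨E⟩²)/(kT)² = (0.0336269 − 0.0148014)/0.0210250 = 0.8954.

0.8954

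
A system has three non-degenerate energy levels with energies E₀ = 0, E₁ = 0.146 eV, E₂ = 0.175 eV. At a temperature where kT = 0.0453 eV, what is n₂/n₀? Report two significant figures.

0.021

n₂/n₀ = exp[−(E₂−E₀)/kT] = exp(−(0.175 eV)/(0.0453 eV)) = exp(-3.863) = 0.021.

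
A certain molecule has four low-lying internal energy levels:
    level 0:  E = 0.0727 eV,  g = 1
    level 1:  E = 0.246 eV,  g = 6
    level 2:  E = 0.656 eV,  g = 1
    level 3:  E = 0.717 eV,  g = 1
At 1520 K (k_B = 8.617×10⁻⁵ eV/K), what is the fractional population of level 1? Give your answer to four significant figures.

k_BT = 8.617×10⁻⁵ × 1520 K = 0.130978 eV.
Eᵢ/kT = 0.555055, 1.87818, 5.00847, 5.47420.
Z = Σ gᵢe^(−Eᵢ/kT) = 1·e^(−0.555055) + 6·e^(−1.87818) + 1·e^(−5.00847) + 1·e^(−5.47420) = 0.574041 + 0.917208 + 0.00668112 + 0.00419358 = 1.50212.
P₁ = g₁ e^(−E₁/kT) / Z = 0.917208/1.50212 = 0.6106.

0.6106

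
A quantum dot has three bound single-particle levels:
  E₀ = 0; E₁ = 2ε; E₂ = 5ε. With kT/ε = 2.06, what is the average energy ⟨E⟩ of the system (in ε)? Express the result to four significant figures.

0.8172 ε

Eᵢ/kT = 0, 0.970874, 2.42718.
Z = Σ e^(−Eᵢ/kT) = e^(−0) + e^(−0.970874) + e^(−2.42718) = 1.00000 + 0.378752 + 0.0882854 = 1.46704.
⟨E⟩ = Σ Eᵢ e^(−Eᵢ/kT) / Z = (0·1.00000 + 2·0.378752 + 5·0.0882854) / 1.46704 = 0.8172 ε.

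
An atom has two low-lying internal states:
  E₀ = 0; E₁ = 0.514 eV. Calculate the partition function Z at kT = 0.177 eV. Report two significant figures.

Eᵢ/kT = 0, 2.904.
Z = Σ e^(−Eᵢ/kT) = e^(−0) + e^(−2.904) = 1.000 + 0.05480 = 1.055.

Z = 1.1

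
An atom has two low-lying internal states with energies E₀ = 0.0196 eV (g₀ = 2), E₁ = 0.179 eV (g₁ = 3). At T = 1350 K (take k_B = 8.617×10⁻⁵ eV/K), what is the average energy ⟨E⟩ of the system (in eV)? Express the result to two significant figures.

0.064 eV

k_BT = 8.617×10⁻⁵ × 1350 K = 0.1163 eV.
Eᵢ/kT = 0.1685, 1.539.
Z = Σ gᵢe^(−Eᵢ/kT) = 2·e^(−0.1685) + 3·e^(−1.539) = 1.690 + 0.6438 = 2.334.
⟨E⟩ = Σ Eᵢ gᵢe^(−Eᵢ/kT) / Z = (0.0196·1.690 + 0.179·0.6438) / 2.334 = 0.064 eV.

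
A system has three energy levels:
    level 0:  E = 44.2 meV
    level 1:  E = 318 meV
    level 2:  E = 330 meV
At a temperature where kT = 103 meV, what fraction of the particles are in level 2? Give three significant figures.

0.0551

Eᵢ/kT = 0.42913, 3.0874, 3.2039.
Z = Σ e^(−Eᵢ/kT) = e^(−0.42913) + e^(−3.0874) + e^(−3.2039) = 0.65108 + 0.045620 + 0.040604 = 0.73730.
P₂ = e^(−E₂/kT) / Z = 0.040604/0.73730 = 0.0551.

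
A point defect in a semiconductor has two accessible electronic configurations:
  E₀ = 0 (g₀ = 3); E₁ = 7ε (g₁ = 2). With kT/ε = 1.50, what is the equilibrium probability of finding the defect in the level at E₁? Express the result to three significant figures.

Eᵢ/kT = 0, 4.6667.
Z = Σ gᵢe^(−Eᵢ/kT) = 3·e^(−0) + 2·e^(−4.6667) = 3.0000 + 0.018806 = 3.0188.
P₁ = g₁ e^(−E₁/kT) / Z = 0.018806/3.0188 = 0.00623.

0.00623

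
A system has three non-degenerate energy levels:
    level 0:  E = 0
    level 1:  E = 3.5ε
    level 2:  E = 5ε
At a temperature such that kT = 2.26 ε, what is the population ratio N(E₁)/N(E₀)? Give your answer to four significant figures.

n₁/n₀ = exp[−(E₁−E₀)/kT] = exp(−(3.5ε)/(2.26ε)) = exp(-1.54867) = 0.2125.

0.2125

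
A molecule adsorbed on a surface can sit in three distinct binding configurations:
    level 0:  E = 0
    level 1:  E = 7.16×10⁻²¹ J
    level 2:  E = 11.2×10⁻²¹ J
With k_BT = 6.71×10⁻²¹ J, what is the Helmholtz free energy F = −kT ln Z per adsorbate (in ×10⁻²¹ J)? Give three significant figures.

Eᵢ/kT = 0, 1.0671, 1.6692.
Z = Σ e^(−Eᵢ/kT) = e^(−0) + e^(−1.0671) + e^(−1.6692) = 1.0000 + 0.34400 + 0.18840 = 1.5324.
F = −kT ln Z = −6.71 × ln(1.5324) = −6.71 × 0.42684 = -2.86 ×10⁻²¹ J.

-2.86 ×10⁻²¹ J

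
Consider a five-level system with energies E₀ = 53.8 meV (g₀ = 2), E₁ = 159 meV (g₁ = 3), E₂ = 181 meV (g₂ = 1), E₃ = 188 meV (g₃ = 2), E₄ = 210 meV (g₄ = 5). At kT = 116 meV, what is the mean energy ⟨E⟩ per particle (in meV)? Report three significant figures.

137 meV

Eᵢ/kT = 0.46379, 1.3707, 1.5603, 1.6207, 1.8103.
Z = Σ gᵢe^(−Eᵢ/kT) = 2·e^(−0.46379) + 3·e^(−1.3707) + 1·e^(−1.5603) + 2·e^(−1.6207) + 5·e^(−1.8103) = 1.2578 + 0.76179 + 0.21007 + 0.39552 + 0.81803 = 3.4432.
⟨E⟩ = Σ Eᵢ gᵢe^(−Eᵢ/kT) / Z = (53.8·1.2578 + 159·0.76179 + 181·0.21007 + 188·0.39552 + 210·0.81803) / 3.4432 = 137 meV.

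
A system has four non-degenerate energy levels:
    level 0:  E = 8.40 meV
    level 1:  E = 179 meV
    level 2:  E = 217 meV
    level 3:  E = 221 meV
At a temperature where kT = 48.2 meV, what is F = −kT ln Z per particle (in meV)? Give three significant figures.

Eᵢ/kT = 0.17427, 3.7137, 4.5021, 4.5851.
Z = Σ e^(−Eᵢ/kT) = e^(−0.17427) + e^(−3.7137) + e^(−4.5021) + e^(−4.5851) = 0.84007 + 0.024387 + 0.011086 + 0.010203 = 0.88575.
F = −kT ln Z = −48.2 × ln(0.88575) = −48.2 × -0.12132 = 5.85 meV.

5.85 meV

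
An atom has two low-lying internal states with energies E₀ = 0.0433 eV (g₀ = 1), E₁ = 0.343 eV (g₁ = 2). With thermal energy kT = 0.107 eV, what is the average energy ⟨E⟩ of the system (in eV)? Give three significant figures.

Eᵢ/kT = 0.40467, 3.2056.
Z = Σ gᵢe^(−Eᵢ/kT) = 1·e^(−0.40467) + 2·e^(−3.2056) = 0.66720 + 0.081069 = 0.74827.
⟨E⟩ = Σ Eᵢ gᵢe^(−Eᵢ/kT) / Z = (0.0433·0.66720 + 0.343·0.081069) / 0.74827 = 0.0758 eV.

0.0758 eV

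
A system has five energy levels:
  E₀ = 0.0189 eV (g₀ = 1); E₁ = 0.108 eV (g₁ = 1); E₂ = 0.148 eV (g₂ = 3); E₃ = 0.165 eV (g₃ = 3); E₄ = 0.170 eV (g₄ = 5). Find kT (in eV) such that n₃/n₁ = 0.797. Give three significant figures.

0.0430 eV

n₃/n₁ = (g₃/g₁) exp[−(E₃−E₁)/kT] = 0.797.
⇒ (E₃−E₁)/kT = ln((3/1)/0.797) = ln(3.7641) = 1.3255.
kT = 0.057 eV / 1.3255 = 0.0430 eV.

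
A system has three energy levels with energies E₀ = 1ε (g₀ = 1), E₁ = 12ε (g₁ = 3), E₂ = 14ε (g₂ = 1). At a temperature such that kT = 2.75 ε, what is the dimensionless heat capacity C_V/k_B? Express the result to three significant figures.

Eᵢ/kT = 0.36364, 4.3636, 5.0909.
Z = Σ gᵢe^(−Eᵢ/kT) = 1·e^(−0.36364) + 3·e^(−4.3636) + 1·e^(−5.0909) = 0.69514 + 0.038197 + 0.0061525 = 0.73949.
⟨E⟩ = 1.6763 ε, ⟨E²⟩ = 10.009 ε².
C_V/k_B = (⟨E²⟩ − ⟨E⟩²)/(kT)² = (10.009 − 2.8100)/7.5625 = 0.952.

0.952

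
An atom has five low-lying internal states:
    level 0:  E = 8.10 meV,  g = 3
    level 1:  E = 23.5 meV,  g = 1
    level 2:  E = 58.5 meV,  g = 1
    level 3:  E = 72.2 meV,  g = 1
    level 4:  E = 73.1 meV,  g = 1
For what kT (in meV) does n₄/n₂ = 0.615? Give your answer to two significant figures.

n₄/n₂ = (g₄/g₂) exp[−(E₄−E₂)/kT] = 0.615.
⇒ (E₄−E₂)/kT = ln((1/1)/0.615) = ln(1.626) = 0.4861.
kT = 14.6 meV / 0.4861 = 30 meV.

30 meV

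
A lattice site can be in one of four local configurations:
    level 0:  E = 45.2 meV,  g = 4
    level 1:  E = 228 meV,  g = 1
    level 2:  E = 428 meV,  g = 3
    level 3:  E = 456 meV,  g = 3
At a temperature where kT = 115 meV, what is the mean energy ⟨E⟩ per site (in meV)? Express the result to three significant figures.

Eᵢ/kT = 0.39304, 1.9826, 3.7217, 3.9652.
Z = Σ gᵢe^(−Eᵢ/kT) = 4·e^(−0.39304) + 1·e^(−1.9826) + 3·e^(−3.7217) + 3·e^(−3.9652) = 2.7000 + 0.13771 + 0.072578 + 0.056893 = 2.9672.
⟨E⟩ = Σ Eᵢ gᵢe^(−Eᵢ/kT) / Z = (45.2·2.7000 + 228·0.13771 + 428·0.072578 + 456·0.056893) / 2.9672 = 70.9 meV.

70.9 meV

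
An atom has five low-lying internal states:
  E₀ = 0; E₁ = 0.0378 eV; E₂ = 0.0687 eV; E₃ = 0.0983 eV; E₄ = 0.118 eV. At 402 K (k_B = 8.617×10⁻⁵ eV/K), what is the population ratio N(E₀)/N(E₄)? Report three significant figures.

k_BT = 8.617×10⁻⁵ × 402 K = 0.034640 eV.
n₀/n₄ = exp[−(E₀−E₄)/kT] = exp(−(-0.118 eV)/(0.034640 eV)) = exp(3.4065) = 30.2.

30.2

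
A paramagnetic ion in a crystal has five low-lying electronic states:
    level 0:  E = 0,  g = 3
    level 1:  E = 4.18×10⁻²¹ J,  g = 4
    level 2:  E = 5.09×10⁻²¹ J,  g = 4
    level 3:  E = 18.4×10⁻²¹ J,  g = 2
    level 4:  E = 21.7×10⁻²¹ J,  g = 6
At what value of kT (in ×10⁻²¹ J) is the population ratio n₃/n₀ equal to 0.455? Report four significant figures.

n₃/n₀ = (g₃/g₀) exp[−(E₃−E₀)/kT] = 0.455.
⇒ (E₃−E₀)/kT = ln((2/3)/0.455) = ln(1.46520) = 0.381992.
kT = 18.4 ×10⁻²¹ J / 0.381992 = 48.17 ×10⁻²¹ J.

48.17 ×10⁻²¹ J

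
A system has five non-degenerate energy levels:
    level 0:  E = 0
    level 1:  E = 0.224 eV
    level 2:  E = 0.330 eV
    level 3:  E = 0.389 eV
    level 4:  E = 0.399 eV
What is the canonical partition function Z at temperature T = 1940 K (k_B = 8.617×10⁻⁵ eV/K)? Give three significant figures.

k_BT = 8.617×10⁻⁵ × 1940 K = 0.16717 eV.
Eᵢ/kT = 0, 1.3400, 1.9740, 2.3270, 2.3868.
Z = Σ e^(−Eᵢ/kT) = e^(−0) + e^(−1.3400) + e^(−1.9740) + e^(−2.3270) + e^(−2.3868) = 1.0000 + 0.26185 + 0.13890 + 0.097588 + 0.091923 = 1.5903.

Z = 1.59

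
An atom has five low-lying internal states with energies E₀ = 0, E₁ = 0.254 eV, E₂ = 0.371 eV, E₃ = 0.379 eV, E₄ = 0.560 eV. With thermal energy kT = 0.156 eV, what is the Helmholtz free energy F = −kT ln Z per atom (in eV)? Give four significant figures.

Eᵢ/kT = 0, 1.62821, 2.37821, 2.42949, 3.58974.
Z = Σ e^(−Eᵢ/kT) = e^(−0) + e^(−1.62821) + e^(−2.37821) + e^(−2.42949) + e^(−3.58974) = 1.00000 + 0.196281 + 0.0927164 + 0.0880817 + 0.0276055 = 1.40468.
F = −kT ln Z = −0.156 × ln(1.40468) = −0.156 × 0.339810 = -0.05301 eV.

-0.05301 eV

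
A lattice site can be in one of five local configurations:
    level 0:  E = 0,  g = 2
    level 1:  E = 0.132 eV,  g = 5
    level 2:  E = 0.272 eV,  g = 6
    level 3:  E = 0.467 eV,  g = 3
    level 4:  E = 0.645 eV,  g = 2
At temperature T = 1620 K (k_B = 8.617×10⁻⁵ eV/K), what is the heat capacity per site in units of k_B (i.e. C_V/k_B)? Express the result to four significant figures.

k_BT = 8.617×10⁻⁵ × 1620 K = 0.139595 eV.
Eᵢ/kT = 0, 0.945593, 1.94849, 3.34539, 4.62051.
Z = Σ gᵢe^(−Eᵢ/kT) = 2·e^(−0) + 5·e^(−0.945593) + 6·e^(−1.94849) + 3·e^(−3.34539) + 2·e^(−4.62051) = 2.00000 + 1.94225 + 0.854934 + 0.105739 + 0.0196955 = 4.92262.
⟨E⟩ = 0.111933 eV, ⟨E²⟩ = 0.0260730 eV².
C_V/k_B = (⟨E²⟩ − ⟨E⟩²)/(kT)² = (0.0260730 − 0.0125290)/0.0194868 = 0.6950.

0.6950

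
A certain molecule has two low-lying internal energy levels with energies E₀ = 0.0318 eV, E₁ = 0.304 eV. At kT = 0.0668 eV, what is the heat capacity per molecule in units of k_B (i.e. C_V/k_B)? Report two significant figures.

Eᵢ/kT = 0.4760, 4.551.
Z = Σ e^(−Eᵢ/kT) = e^(−0.4760) + e^(−4.551) = 0.6213 + 0.01056 = 0.6319.
⟨E⟩ = 0.03635 eV, ⟨E²⟩ = 0.002539 eV².
C_V/k_B = (⟨E²⟩ − ⟨E⟩²)/(kT)² = (0.002539 − 0.001321)/0.004462 = 0.27.

0.27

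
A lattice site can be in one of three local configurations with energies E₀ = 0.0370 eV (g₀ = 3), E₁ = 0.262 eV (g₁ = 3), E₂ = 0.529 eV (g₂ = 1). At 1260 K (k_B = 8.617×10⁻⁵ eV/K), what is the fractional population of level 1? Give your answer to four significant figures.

k_BT = 8.617×10⁻⁵ × 1260 K = 0.108574 eV.
Eᵢ/kT = 0.340781, 2.41310, 4.87225.
Z = Σ gᵢe^(−Eᵢ/kT) = 3·e^(−0.340781) + 3·e^(−2.41310) + 1·e^(−4.87225) = 2.13364 + 0.268612 + 0.00765612 = 2.40991.
P₁ = g₁ e^(−E₁/kT) / Z = 0.268612/2.40991 = 0.1115.

0.1115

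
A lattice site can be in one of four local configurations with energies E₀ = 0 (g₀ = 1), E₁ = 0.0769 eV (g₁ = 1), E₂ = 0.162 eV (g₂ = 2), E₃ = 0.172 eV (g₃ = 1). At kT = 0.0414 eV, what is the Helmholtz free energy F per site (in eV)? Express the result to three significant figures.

Eᵢ/kT = 0, 1.8575, 3.9130, 4.1546.
Z = Σ gᵢe^(−Eᵢ/kT) = 1·e^(−0) + 1·e^(−1.8575) + 2·e^(−3.9130) + 1·e^(−4.1546) = 1.0000 + 0.15606 + 0.039961 + 0.015692 = 1.2117.
F = −kT ln Z = −0.0414 × ln(1.2117) = −0.0414 × 0.19202 = -0.00795 eV.

-0.00795 eV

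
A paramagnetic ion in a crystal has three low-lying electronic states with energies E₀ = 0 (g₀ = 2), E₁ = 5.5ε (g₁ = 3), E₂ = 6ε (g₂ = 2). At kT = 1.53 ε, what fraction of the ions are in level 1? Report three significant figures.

Eᵢ/kT = 0, 3.5948, 3.9216.
Z = Σ gᵢe^(−Eᵢ/kT) = 2·e^(−0) + 3·e^(−3.5948) + 2·e^(−3.9216) = 2.0000 + 0.082399 + 0.039619 = 2.1220.
P₁ = g₁ e^(−E₁/kT) / Z = 0.082399/2.1220 = 0.0388.

0.0388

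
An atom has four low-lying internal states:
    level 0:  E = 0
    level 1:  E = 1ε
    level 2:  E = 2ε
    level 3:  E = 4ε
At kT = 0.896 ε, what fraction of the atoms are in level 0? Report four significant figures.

0.6914

Eᵢ/kT = 0, 1.11607, 2.23214, 4.46429.
Z = Σ e^(−Eᵢ/kT) = e^(−0) + e^(−1.11607) + e^(−2.23214) + e^(−4.46429) = 1.00000 + 0.327565 + 0.107299 + 0.0115129 = 1.44638.
P₀ = e^(−E₀/kT) / Z = 1.00000/1.44638 = 0.6914.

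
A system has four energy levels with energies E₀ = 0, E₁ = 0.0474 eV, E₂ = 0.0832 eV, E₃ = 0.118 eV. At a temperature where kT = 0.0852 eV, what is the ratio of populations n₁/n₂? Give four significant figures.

1.522

n₁/n₂ = exp[−(E₁−E₂)/kT] = exp(−(-0.0358 eV)/(0.0852 eV)) = exp(0.420188) = 1.522.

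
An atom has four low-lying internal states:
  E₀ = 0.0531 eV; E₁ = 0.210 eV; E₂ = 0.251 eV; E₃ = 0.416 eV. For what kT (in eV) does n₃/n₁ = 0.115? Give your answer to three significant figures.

0.0952 eV

n₃/n₁ = exp[−(E₃−E₁)/kT] = 0.115.
⇒ (E₃−E₁)/kT = ln(1/0.115) = ln(8.6957) = 2.1628.
kT = 0.206 eV / 2.1628 = 0.0952 eV.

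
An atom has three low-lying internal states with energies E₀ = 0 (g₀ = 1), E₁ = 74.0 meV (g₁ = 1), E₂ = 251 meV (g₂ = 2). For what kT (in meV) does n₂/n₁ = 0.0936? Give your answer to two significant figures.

58 meV

n₂/n₁ = (g₂/g₁) exp[−(E₂−E₁)/kT] = 0.0936.
⇒ (E₂−E₁)/kT = ln((2/1)/0.0936) = ln(21.37) = 3.062.
kT = 177.0 meV / 3.062 = 58 meV.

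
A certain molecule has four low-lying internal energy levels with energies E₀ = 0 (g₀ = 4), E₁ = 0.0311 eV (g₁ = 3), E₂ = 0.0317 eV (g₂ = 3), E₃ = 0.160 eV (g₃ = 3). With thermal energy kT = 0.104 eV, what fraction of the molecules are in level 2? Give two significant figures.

Eᵢ/kT = 0, 0.2990, 0.3048, 1.538.
Z = Σ gᵢe^(−Eᵢ/kT) = 4·e^(−0) + 3·e^(−0.2990) + 3·e^(−0.3048) + 3·e^(−1.538) = 4.000 + 2.225 + 2.212 + 0.6444 = 9.081.
P₂ = g₂ e^(−E₂/kT) / Z = 2.212/9.081 = 0.24.

0.24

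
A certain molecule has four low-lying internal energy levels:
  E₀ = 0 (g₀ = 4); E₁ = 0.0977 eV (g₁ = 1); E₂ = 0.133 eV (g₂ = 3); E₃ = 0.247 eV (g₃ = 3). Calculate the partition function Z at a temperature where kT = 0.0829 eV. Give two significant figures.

Z = 5.1

Eᵢ/kT = 0, 1.179, 1.604, 2.979.
Z = Σ gᵢe^(−Eᵢ/kT) = 4·e^(−0) + 1·e^(−1.179) + 3·e^(−1.604) + 3·e^(−2.979) = 4.000 + 0.3076 + 0.6033 + 0.1525 = 5.063.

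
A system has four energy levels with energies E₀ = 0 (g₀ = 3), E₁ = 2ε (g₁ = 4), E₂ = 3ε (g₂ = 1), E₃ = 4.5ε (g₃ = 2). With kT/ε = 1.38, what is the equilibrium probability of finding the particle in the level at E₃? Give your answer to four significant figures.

Eᵢ/kT = 0, 1.44928, 2.17391, 3.26087.
Z = Σ gᵢe^(−Eᵢ/kT) = 3·e^(−0) + 4·e^(−1.44928) + 1·e^(−2.17391) + 2·e^(−3.26087) = 3.00000 + 0.938957 + 0.113732 + 0.0767100 = 4.12940.
P₃ = g₃ e^(−E₃/kT) / Z = 0.0767100/4.12940 = 0.01858.

0.01858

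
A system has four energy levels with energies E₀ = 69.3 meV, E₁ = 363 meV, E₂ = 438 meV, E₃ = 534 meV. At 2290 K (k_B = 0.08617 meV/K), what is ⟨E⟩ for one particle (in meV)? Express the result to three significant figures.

183 meV

k_BT = 0.08617 × 2290 K = 197.33 meV.
Eᵢ/kT = 0.35119, 1.8396, 2.2196, 2.7061.
Z = Σ e^(−Eᵢ/kT) = e^(−0.35119) + e^(−1.8396) + e^(−2.2196) + e^(−2.7061) = 0.70385 + 0.15888 + 0.10865 + 0.066797 = 1.0382.
⟨E⟩ = Σ Eᵢ e^(−Eᵢ/kT) / Z = (69.3·0.70385 + 363·0.15888 + 438·0.10865 + 534·0.066797) / 1.0382 = 183 meV.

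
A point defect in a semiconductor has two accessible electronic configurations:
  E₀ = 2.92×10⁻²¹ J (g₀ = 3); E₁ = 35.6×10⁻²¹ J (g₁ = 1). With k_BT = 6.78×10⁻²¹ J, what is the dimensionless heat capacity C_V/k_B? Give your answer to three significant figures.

0.0621

Eᵢ/kT = 0.43068, 5.2507.
Z = Σ gᵢe^(−Eᵢ/kT) = 3·e^(−0.43068) + 1·e^(−5.2507) = 1.9502 + 0.0052438 = 1.9554.
⟨E⟩ = 3.0077, ⟨E²⟩ = 11.902.
C_V/k_B = (⟨E²⟩ − ⟨E⟩²)/(kT)² = (11.902 − 9.0463)/45.968 = 0.0621.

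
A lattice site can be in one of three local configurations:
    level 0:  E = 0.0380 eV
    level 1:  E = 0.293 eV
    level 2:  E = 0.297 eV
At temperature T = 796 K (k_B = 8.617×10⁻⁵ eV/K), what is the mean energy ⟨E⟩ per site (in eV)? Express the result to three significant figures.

k_BT = 8.617×10⁻⁵ × 796 K = 0.068591 eV.
Eᵢ/kT = 0.55401, 4.2717, 4.3300.
Z = Σ e^(−Eᵢ/kT) = e^(−0.55401) + e^(−4.2717) + e^(−4.3300) = 0.57464 + 0.013958 + 0.013168 = 0.60177.
⟨E⟩ = Σ Eᵢ e^(−Eᵢ/kT) / Z = (0.0380·0.57464 + 0.293·0.013958 + 0.297·0.013168) / 0.60177 = 0.0496 eV.

0.0496 eV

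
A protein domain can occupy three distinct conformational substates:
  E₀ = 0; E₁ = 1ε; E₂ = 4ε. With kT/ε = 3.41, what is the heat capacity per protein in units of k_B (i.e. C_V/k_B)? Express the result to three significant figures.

Eᵢ/kT = 0, 0.29326, 1.1730.
Z = Σ e^(−Eᵢ/kT) = e^(−0) + e^(−0.29326) + e^(−1.1730) = 1.0000 + 0.74583 + 0.30944 = 2.0553.
⟨E⟩ = 0.96511 ε, ⟨E²⟩ = 2.7718 ε².
C_V/k_B = (⟨E²⟩ − ⟨E⟩²)/(kT)² = (2.7718 − 0.93144)/11.628 = 0.158.

0.158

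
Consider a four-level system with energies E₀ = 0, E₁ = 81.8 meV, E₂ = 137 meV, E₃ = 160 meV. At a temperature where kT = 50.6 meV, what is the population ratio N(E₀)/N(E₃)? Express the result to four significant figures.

n₀/n₃ = exp[−(E₀−E₃)/kT] = exp(−(-160 meV)/(50.6 meV)) = exp(3.16206) = 23.62.

23.62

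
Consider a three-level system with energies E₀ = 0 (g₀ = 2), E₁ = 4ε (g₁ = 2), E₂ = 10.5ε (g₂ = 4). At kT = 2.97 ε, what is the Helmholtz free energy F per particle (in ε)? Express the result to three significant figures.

-2.88 ε

Eᵢ/kT = 0, 1.3468, 3.5354.
Z = Σ gᵢe^(−Eᵢ/kT) = 2·e^(−0) + 2·e^(−1.3468) + 4·e^(−3.5354) = 2.0000 + 0.52014 + 0.11659 = 2.6367.
F = −kT ln Z = −2.97 × ln(2.6367) = −2.97 × 0.96953 = -2.88 ε.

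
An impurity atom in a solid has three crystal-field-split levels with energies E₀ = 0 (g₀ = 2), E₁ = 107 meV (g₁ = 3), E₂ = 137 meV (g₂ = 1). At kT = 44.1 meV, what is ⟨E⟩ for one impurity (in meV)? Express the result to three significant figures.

14.9 meV

Eᵢ/kT = 0, 2.4263, 3.1066.
Z = Σ gᵢe^(−Eᵢ/kT) = 2·e^(−0) + 3·e^(−2.4263) + 1·e^(−3.1066) = 2.0000 + 0.26509 + 0.044753 = 2.3098.
⟨E⟩ = Σ Eᵢ gᵢe^(−Eᵢ/kT) / Z = (0·2.0000 + 107·0.26509 + 137·0.044753) / 2.3098 = 14.9 meV.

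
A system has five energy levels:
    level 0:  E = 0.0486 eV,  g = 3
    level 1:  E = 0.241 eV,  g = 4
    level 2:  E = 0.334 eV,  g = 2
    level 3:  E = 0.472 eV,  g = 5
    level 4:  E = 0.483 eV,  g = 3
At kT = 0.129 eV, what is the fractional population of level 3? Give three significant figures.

0.0426

Eᵢ/kT = 0.37674, 1.8682, 2.5891, 3.6589, 3.7442.
Z = Σ gᵢe^(−Eᵢ/kT) = 3·e^(−0.37674) + 4·e^(−1.8682) + 2·e^(−2.5891) + 5·e^(−3.6589) + 3·e^(−3.7442) = 2.0583 + 0.61761 + 0.15018 + 0.12880 + 0.070964 = 3.0259.
P₃ = g₃ e^(−E₃/kT) / Z = 0.12880/3.0259 = 0.0426.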